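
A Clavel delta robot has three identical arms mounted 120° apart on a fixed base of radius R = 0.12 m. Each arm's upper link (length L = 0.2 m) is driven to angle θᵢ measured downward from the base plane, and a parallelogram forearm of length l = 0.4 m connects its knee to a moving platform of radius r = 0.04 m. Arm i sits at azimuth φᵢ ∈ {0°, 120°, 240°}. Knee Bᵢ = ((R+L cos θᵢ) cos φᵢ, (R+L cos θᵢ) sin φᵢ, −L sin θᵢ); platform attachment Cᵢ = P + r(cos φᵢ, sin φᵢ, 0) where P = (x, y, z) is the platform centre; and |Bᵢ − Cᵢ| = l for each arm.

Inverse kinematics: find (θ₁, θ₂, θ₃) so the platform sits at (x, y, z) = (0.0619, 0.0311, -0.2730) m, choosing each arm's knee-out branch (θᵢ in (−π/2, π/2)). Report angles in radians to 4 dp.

θ₁ = -0.3493, θ₂ = -0.0002, θ₃ = 0.2618

φ1=0.0° → target in arm frame (0.0619, 0.0311)
  A=0.0181, B=-0.2730, C=(l²−L²−A²−y'²−z²)/(2L)=0.1104
  √(A²+B²)=0.2736;  θ1 = -1.5046+1.1553 ≈ -0.3493
rotate P by −φ2: (-0.0040, -0.0692, -0.2730)
  e−x'=0.0840;  (l²−L²−(e−x')²−y'²−z²)/2L = 0.0841
  √(A²+B²)=0.2856;  θ2 = -1.2722+1.2720 ≈ -0.0002
arm 3 (φ=240.0°): x'=-0.0579, y'=0.0381
  A cos θ + B sin θ = C:  0.1379·cos θ + -0.2730·sin θ = 0.0625
  γ=atan2(-0.2730,0.1379)=-1.1031;  ψ=arccos(0.2044)=1.3649;  θ3=γ+ψ≈0.2618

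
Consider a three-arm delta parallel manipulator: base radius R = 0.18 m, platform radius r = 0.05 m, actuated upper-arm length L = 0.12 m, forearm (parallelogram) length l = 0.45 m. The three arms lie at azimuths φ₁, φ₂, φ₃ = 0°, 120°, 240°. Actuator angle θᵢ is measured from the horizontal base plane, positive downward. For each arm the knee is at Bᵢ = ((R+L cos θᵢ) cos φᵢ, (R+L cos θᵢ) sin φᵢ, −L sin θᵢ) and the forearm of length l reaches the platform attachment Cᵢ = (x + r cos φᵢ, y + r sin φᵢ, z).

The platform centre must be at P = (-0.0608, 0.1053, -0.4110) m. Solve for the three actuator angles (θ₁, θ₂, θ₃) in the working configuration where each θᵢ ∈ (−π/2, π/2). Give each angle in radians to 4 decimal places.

θ₁ = 0.6980, θ₂ = -0.1745, θ₃ = 0.6980

φ1=0.0° → target in arm frame (-0.0608, 0.1053)
  A cos θ + B sin θ = C:  0.1908·cos θ + -0.4110·sin θ = -0.1180
  √(A²+B²)=0.4531;  θ1 = -1.1362+1.8342 ≈ 0.6980
arm 2 (φ=120.0°): x'=0.1216, y'=0.0000
  A cos θ + B sin θ = C:  0.0084·cos θ + -0.4110·sin θ = 0.0796
  γ=atan2(-0.4110,0.0084)=-1.5503;  ψ=arccos(0.1937)=1.3759;  θ2=γ+ψ≈-0.1745
φ3=240.0° → target in arm frame (-0.0608, -0.1053)
  A cos θ + B sin θ = C:  0.1908·cos θ + -0.4110·sin θ = -0.1180
  θ3 = atan2(B,A) + arccos(C/0.4531) = 0.6980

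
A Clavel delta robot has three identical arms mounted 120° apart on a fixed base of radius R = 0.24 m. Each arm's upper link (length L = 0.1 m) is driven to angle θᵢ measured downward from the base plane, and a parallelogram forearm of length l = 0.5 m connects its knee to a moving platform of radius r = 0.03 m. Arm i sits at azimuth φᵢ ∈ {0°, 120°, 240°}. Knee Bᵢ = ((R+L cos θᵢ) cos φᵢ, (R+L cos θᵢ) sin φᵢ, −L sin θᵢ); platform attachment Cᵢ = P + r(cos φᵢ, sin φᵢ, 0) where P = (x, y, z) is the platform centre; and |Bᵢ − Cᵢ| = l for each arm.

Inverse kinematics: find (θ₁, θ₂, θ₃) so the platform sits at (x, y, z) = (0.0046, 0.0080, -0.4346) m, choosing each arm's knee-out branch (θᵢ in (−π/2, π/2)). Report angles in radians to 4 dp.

arm 1 (φ=0.0°): x'=0.0046, y'=0.0080
  e−x'=0.2054;  (l²−L²−(e−x')²−y'²−z²)/2L = 0.0443
  γ=atan2(-0.4346,0.2054)=-1.1293;  ψ=arccos(0.0923)=1.4784;  θ1=γ+ψ≈0.3491
φ2=120.0° → target in arm frame (0.0046, -0.0080)
  e−x'=0.2054;  (l²−L²−(e−x')²−y'²−z²)/2L = 0.0444
  √(A²+B²)=0.4807;  θ2 = -1.1293+1.4783 ≈ 0.3489
arm 3 (φ=240.0°): x'=-0.0092, y'=0.0000
  A cos θ + B sin θ = C:  0.2192·cos θ + -0.4346·sin θ = 0.0153
  γ=atan2(-0.4346,0.2192)=-1.1036;  ψ=arccos(0.0315)=1.5393;  θ3=γ+ψ≈0.4357

θ₁ = 0.3491, θ₂ = 0.3489, θ₃ = 0.4357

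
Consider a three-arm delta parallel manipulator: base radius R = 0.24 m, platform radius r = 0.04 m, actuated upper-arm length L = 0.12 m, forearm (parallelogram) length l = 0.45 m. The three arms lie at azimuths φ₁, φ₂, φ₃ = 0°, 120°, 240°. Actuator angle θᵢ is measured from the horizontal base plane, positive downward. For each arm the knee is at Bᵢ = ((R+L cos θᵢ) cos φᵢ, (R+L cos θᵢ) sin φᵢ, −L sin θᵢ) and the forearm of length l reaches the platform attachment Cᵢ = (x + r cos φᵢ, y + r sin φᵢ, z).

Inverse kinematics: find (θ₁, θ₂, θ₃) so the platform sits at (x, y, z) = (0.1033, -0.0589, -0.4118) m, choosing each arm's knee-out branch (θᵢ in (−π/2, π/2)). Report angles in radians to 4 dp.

θ₁ = 0.1745, θ₂ = 1.3092, θ₃ = 0.7858

rotate P by −φ1: (0.1033, -0.0589, -0.4118)
  A=0.0967, B=-0.4118, C=(l²−L²−A²−y'²−z²)/(2L)=0.0238
  θ1 = atan2(B,A) + arccos(C/0.4230) = 0.1745
arm 2 (φ=120.0°): x'=-0.1027, y'=-0.0600
  e−x'=0.3027;  (l²−L²−(e−x')²−y'²−z²)/2L = -0.3195
  γ=atan2(-0.4118,0.3027)=-0.9370;  ψ=arccos(-0.6252)=2.2462;  θ2=γ+ψ≈1.3092
φ3=240.0° → target in arm frame (-0.0006, 0.1189)
  e−x'=0.2006;  (l²−L²−(e−x')²−y'²−z²)/2L = -0.1495
  √(A²+B²)=0.4581;  θ3 = -1.1174+1.9032 ≈ 0.7858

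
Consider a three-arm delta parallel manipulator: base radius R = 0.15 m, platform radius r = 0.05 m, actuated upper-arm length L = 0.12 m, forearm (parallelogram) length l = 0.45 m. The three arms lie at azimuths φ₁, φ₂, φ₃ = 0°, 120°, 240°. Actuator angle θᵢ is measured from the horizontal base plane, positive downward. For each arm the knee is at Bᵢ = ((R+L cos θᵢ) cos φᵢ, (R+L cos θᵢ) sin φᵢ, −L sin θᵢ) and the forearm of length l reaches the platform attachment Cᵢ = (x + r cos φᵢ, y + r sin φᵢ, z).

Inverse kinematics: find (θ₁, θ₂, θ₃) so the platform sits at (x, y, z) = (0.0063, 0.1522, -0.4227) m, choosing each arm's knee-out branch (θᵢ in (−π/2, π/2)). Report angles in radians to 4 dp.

rotate P by −φ1: (0.0063, 0.1522, -0.4227)
  A cos θ + B sin θ = C:  0.0937·cos θ + -0.4227·sin θ = -0.0938
  √(A²+B²)=0.4330;  θ1 = -1.3527+1.7893 ≈ 0.4366
φ2=120.0° → target in arm frame (0.1287, -0.0816)
  e−x'=-0.0287;  (l²−L²−(e−x')²−y'²−z²)/2L = 0.0081
  θ2 = atan2(B,A) + arccos(C/0.4237) = -0.0869
rotate P by −φ3: (-0.1350, -0.0706, -0.4227)
  A=0.2350, B=-0.4227, C=(l²−L²−A²−y'²−z²)/(2L)=-0.2115
  θ3 = atan2(B,A) + arccos(C/0.4836) = 0.9601

θ₁ = 0.4366, θ₂ = -0.0869, θ₃ = 0.9601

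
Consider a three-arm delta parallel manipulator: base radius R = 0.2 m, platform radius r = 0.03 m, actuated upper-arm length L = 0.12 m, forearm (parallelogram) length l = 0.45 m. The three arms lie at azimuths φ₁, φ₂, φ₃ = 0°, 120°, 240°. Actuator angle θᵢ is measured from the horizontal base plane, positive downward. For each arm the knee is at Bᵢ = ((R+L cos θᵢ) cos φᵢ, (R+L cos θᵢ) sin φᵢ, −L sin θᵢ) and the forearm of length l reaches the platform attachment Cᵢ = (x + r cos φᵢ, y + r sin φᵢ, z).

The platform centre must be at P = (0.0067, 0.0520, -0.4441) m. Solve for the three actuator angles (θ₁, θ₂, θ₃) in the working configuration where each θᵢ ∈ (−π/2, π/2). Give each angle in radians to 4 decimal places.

θ₁ = 0.6982, θ₂ = 0.5234, θ₃ = 0.9597

φ1=0.0° → target in arm frame (0.0067, 0.0520)
  e−x'=0.1633;  (l²−L²−(e−x')²−y'²−z²)/2L = -0.1604
  θ1 = atan2(B,A) + arccos(C/0.4732) = 0.6982
arm 2 (φ=120.0°): x'=0.0417, y'=-0.0318
  A=0.1283, B=-0.4441, C=(l²−L²−A²−y'²−z²)/(2L)=-0.1108
  √(A²+B²)=0.4623;  θ2 = -1.2895+1.8129 ≈ 0.5234
arm 3 (φ=240.0°): x'=-0.0484, y'=-0.0202
  e−x'=0.2184;  (l²−L²−(e−x')²−y'²−z²)/2L = -0.2384
  γ=atan2(-0.4441,0.2184)=-1.1138;  ψ=arccos(-0.4818)=2.0735;  θ3=γ+ψ≈0.9597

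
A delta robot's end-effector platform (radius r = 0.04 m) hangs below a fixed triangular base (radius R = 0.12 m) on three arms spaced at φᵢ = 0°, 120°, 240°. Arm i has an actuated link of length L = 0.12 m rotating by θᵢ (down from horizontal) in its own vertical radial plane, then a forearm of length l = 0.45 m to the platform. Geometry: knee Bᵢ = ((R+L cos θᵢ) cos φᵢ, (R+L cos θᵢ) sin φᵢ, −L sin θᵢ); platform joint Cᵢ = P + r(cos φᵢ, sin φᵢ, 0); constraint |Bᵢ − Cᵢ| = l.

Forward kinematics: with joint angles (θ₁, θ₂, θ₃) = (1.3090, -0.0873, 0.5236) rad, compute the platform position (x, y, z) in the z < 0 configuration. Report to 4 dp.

φ1=0.0°: virtual centre (0.1111, 0.0000, -0.1159), radius l
S2 = (0.1995·cos120.0°, 0.1995·sin120.0°, 0.0105) = (-0.0998, 0.1728, 0.0105)
arm 3 at φ=240.0°: e+L cos θ3 = 0.1839;  S3 = (-0.0920, -0.1593, -0.0600)
subtract pairs → two planes through P
[-0.4217 0.3456 0.2527]·P = 0.0142;  [-0.4060 -0.3186 0.1118]·P = 0.0117
det = 0.2747;  x = -0.0311+0.4339z,  y = 0.0030+-0.2020z
sphere 1 gives Az²+Bz+C=0 with A=1.2290, B=0.1073, C=-0.1688;  B²−4AC=0.8416;  roots -0.4168, 0.3296;  negative root z = -0.4168
x = -0.2119, y = 0.0872

(-0.2119, 0.0872, -0.4168)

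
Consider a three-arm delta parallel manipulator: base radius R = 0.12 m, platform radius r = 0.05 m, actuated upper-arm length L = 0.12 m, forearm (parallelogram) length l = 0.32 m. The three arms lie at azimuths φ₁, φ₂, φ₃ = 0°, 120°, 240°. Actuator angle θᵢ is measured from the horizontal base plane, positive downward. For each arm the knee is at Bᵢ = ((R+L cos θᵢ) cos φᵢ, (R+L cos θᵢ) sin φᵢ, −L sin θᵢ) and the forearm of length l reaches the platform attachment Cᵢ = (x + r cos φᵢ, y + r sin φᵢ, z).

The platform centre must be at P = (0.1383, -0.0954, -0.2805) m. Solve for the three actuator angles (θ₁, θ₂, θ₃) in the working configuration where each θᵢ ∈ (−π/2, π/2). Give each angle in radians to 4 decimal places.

θ₁ = -0.1746, θ₂ = 1.2217, θ₃ = 0.5238

arm 1 (φ=0.0°): x'=0.1383, y'=-0.0954
  A=-0.0683, B=-0.2805, C=(l²−L²−A²−y'²−z²)/(2L)=-0.0185
  γ=atan2(-0.2805,-0.0683)=-1.8096;  ψ=arccos(-0.0642)=1.6350;  θ1=γ+ψ≈-0.1746
rotate P by −φ2: (-0.1518, -0.0721, -0.2805)
  A=0.2218, B=-0.2805, C=(l²−L²−A²−y'²−z²)/(2L)=-0.1877
  θ2 = atan2(B,A) + arccos(C/0.3576) = 1.2217
arm 3 (φ=240.0°): x'=0.0135, y'=0.1675
  A=0.0565, B=-0.2805, C=(l²−L²−A²−y'²−z²)/(2L)=-0.0913
  √(A²+B²)=0.2861;  θ3 = -1.3719+1.8957 ≈ 0.5238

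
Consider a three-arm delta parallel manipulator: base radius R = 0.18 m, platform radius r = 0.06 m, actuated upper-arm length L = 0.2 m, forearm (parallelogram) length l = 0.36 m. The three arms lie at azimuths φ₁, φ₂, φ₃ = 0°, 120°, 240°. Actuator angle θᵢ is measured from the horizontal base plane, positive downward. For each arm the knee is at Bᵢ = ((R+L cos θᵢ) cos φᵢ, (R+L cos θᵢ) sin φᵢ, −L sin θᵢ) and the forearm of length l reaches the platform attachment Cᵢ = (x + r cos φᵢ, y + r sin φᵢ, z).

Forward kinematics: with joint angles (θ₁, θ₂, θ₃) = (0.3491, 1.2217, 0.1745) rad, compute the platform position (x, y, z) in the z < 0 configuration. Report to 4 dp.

(0.0623, -0.1452, -0.2879)

arm 1 at φ=0.0°: e+L cos θ1 = 0.3079;  O1 = (0.3079, 0.0000, -0.0684)
O2 = (0.1884·cos120.0°, 0.1884·sin120.0°, -0.1879) = (-0.0942, 0.1632, -0.1879)
arm 3 at φ=240.0°: e+L cos θ3 = 0.3170;  O3 = (-0.1585, -0.2745, -0.0347)
subtract pairs → two planes through P
[-0.8043 0.3263 -0.2391]·P = -0.0287;  [-0.9328 -0.5490 0.0674]·P = 0.0022
Cramer: x(z) = 0.0202-0.1465z;  y(z) = -0.0382+0.3716z
into |P−O₁|² = l²: 1.1595z² + 0.1927z + -0.0406 = 0;  Δ = 0.2257;  z = -0.2879 or 0.1217 → z<0 root = -0.2879
x = 0.0623, y = -0.1452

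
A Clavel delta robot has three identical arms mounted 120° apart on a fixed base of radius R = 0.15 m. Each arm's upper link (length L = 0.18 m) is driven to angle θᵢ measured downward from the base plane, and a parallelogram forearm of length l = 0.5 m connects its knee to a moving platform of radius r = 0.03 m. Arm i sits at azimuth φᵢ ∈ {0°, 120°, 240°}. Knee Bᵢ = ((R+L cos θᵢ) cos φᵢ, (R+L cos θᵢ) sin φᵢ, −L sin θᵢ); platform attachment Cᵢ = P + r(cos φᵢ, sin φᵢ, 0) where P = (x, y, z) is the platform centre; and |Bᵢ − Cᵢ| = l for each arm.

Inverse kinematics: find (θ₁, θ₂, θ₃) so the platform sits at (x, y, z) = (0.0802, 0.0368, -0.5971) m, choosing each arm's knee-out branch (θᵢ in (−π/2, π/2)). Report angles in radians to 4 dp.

θ₁ = 0.7854, θ₂ = 1.0473, θ₃ = 1.2220

arm 1 (φ=0.0°): x'=0.0802, y'=0.0368
  A=0.0398, B=-0.5971, C=(l²−L²−A²−y'²−z²)/(2L)=-0.3941
  θ1 = atan2(B,A) + arccos(C/0.5984) = 0.7854
φ2=120.0° → target in arm frame (-0.0082, -0.0879)
  A=0.1282, B=-0.5971, C=(l²−L²−A²−y'²−z²)/(2L)=-0.4530
  γ=atan2(-0.5971,0.1282)=-1.3593;  ψ=arccos(-0.7418)=2.4065;  θ2=γ+ψ≈1.0473
arm 3 (φ=240.0°): x'=-0.0720, y'=0.0511
  A=0.1920, B=-0.5971, C=(l²−L²−A²−y'²−z²)/(2L)=-0.4955
  γ=atan2(-0.5971,0.1920)=-1.2597;  ψ=arccos(-0.7901)=2.4817;  θ3=γ+ψ≈1.2220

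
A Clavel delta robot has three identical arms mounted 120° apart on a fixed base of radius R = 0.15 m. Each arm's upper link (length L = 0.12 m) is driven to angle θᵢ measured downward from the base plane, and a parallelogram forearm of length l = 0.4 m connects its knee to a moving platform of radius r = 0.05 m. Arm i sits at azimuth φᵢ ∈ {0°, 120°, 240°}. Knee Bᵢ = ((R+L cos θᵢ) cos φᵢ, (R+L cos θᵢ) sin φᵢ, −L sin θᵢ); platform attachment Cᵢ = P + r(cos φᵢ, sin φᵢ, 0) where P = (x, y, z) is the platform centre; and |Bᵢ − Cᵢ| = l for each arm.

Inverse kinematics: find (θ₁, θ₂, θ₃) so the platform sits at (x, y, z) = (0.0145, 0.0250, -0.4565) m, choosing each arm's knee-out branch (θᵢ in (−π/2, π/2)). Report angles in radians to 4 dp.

θ₁ = 0.8725, θ₂ = 0.8730, θ₃ = 1.0471

arm 1 (φ=0.0°): x'=0.0145, y'=0.0250
  e−x'=0.0855;  (l²−L²−(e−x')²−y'²−z²)/2L = -0.2947
  √(A²+B²)=0.4644;  θ1 = -1.3856+2.2582 ≈ 0.8725
arm 2 (φ=120.0°): x'=0.0144, y'=-0.0251
  e−x'=0.0856;  (l²−L²−(e−x')²−y'²−z²)/2L = -0.2948
  √(A²+B²)=0.4645;  θ2 = -1.3854+2.2584 ≈ 0.8730
arm 3 (φ=240.0°): x'=-0.0289, y'=0.0001
  A cos θ + B sin θ = C:  0.1289·cos θ + -0.4565·sin θ = -0.3309
  γ=atan2(-0.4565,0.1289)=-1.2956;  ψ=arccos(-0.6975)=2.3427;  θ3=γ+ψ≈1.0471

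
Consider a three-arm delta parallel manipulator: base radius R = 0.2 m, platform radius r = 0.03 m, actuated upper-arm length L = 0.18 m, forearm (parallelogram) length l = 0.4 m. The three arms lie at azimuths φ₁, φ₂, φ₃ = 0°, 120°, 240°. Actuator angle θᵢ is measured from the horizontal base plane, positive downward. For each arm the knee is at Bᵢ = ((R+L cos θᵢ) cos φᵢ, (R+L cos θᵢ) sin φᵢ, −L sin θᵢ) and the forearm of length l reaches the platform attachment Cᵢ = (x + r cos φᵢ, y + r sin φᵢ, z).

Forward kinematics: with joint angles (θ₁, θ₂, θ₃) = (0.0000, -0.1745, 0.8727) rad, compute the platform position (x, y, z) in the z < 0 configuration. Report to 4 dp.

(0.0409, 0.0941, -0.2358)

φ1=0.0°: virtual centre (0.3500, 0.0000, 0.0000), radius l
arm 2 at φ=120.0°: (R−r)+L cos θ2 = 0.3473;  O2 = (-0.1736, 0.3007, 0.0313)
arm 3 at φ=240.0°: (R−r)+L cos θ3 = 0.2857;  O3 = (-0.1428, -0.2474, -0.1379)
|O₂|²−|O₁|² = -0.0009;  |O₃|²−|O₁|² = -0.0219
plane₁₂: -1.0473x+0.6015y+0.0625z = -0.0009
Cramer: x(z) = 0.0122-0.1215z;  y(z) = 0.0198-0.3154z
quadratic in z: (1.1142)z²+(0.0696)z+(-0.0455)=0, √Δ=0.4558 → z ∈ {-0.2358, 0.1733}; z = -0.2358 (taking z<0)
x = 0.0409, y = 0.0941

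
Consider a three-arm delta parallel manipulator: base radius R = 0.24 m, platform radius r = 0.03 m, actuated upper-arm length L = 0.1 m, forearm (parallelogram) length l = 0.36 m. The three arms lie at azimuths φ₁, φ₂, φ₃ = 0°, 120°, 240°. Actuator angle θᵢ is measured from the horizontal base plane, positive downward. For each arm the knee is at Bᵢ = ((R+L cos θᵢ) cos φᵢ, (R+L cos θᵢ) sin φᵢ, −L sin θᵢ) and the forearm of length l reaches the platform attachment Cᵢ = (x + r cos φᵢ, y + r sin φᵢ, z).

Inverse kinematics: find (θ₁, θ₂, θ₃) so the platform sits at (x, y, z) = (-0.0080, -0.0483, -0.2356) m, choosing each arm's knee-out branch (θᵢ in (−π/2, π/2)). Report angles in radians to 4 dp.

θ₁ = 0.5230, θ₂ = 0.7857, θ₃ = -0.0879

φ1=0.0° → target in arm frame (-0.0080, -0.0483)
  A cos θ + B sin θ = C:  0.2180·cos θ + -0.2356·sin θ = 0.0712
  θ1 = atan2(B,A) + arccos(C/0.3210) = 0.5230
rotate P by −φ2: (-0.0378, 0.0311, -0.2356)
  A cos θ + B sin θ = C:  0.2478·cos θ + -0.2356·sin θ = 0.0085
  γ=atan2(-0.2356,0.2478)=-0.7601;  ψ=arccos(0.0250)=1.5458;  θ2=γ+ψ≈0.7857
φ3=240.0° → target in arm frame (0.0458, 0.0172)
  A=0.1642, B=-0.2356, C=(l²−L²−A²−y'²−z²)/(2L)=0.1842
  √(A²+B²)=0.2872;  θ3 = -0.9622+0.8743 ≈ -0.0879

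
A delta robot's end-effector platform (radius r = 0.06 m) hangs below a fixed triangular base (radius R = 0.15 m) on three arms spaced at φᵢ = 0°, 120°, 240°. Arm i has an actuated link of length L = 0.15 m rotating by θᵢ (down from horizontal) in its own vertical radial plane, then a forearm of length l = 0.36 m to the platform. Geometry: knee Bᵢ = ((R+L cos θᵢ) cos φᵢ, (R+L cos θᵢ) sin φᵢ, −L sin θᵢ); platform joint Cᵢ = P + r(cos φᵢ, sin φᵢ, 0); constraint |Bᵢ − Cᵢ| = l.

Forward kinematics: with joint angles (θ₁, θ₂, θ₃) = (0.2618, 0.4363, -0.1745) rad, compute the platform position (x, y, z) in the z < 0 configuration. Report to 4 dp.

(-0.0149, -0.0669, -0.2893)

O1 = (0.2349·cos0.0°, 0.2349·sin0.0°, -0.0388) = (0.2349, 0.0000, -0.0388)
arm 2 at φ=120.0°: e+L cos θ2 = 0.2259;  O2 = (-0.1130, 0.1957, -0.0634)
arm 3 at φ=240.0°: e+L cos θ3 = 0.2377;  O3 = (-0.1189, -0.2059, 0.0260)
subtract pairs → two planes through P
linear system: -0.6957x+0.3914y = -0.0016−-0.0491z; -0.7075x+-0.4117y = 0.0005−0.1297z
det = 0.5633;  x = 0.0008+0.0542z,  y = -0.0027+0.2219z
quadratic in z: (1.0522)z²+(0.0511)z+(-0.0733)=0, √Δ=0.5578 → z ∈ {-0.2893, 0.2408}; z = -0.2893 (taking z<0)
x = -0.0149, y = -0.0669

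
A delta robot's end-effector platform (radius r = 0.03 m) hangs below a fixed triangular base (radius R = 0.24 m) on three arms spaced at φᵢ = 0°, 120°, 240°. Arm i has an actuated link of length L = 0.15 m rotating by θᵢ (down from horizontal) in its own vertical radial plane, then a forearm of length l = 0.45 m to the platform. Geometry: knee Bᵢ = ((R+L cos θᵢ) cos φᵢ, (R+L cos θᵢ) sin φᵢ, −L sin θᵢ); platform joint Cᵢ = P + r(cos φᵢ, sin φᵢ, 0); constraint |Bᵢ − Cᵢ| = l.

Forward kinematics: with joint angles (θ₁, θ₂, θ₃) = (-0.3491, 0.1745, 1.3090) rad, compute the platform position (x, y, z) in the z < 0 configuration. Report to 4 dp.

(0.1165, 0.1261, -0.3115)

φ1=0.0°: virtual centre (0.3510, 0.0000, 0.0513), radius l
φ2=120.0°: virtual centre (-0.1789, 0.3098, -0.0260), radius l
φ3=240.0°: virtual centre (-0.1244, -0.2155, -0.1449), radius l
subtract pairs → two planes through P
plane₁₂: -1.0596x+0.6196y+-0.1547z = 0.0028
Cramer: x(z) = 0.0242-0.2962z;  y(z) = 0.0460-0.2570z
quadratic in z: (1.1538)z²+(0.0673)z+(-0.0910)=0, √Δ=0.6516 → z ∈ {-0.3115, 0.2532}; z = -0.3115 (taking z<0)
x = 0.1165, y = 0.1261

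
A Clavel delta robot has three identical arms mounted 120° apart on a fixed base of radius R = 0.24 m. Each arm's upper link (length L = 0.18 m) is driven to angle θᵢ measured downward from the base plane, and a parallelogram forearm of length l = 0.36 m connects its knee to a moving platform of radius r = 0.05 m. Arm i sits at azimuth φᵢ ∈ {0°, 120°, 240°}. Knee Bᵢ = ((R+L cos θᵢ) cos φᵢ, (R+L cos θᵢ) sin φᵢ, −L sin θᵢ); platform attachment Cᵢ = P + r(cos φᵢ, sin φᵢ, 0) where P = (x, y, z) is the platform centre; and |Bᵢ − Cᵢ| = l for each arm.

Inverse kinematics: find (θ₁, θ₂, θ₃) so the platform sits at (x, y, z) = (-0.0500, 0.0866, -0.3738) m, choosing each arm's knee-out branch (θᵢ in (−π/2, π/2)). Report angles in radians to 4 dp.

arm 1 (φ=0.0°): x'=-0.0500, y'=0.0866
  e−x'=0.2400;  (l²−L²−(e−x')²−y'²−z²)/2L = -0.2990
  γ=atan2(-0.3738,0.2400)=-1.0000;  ψ=arccos(-0.6730)=2.3091;  θ1=γ+ψ≈1.3090
arm 2 (φ=120.0°): x'=0.1000, y'=0.0000
  e−x'=0.0900;  (l²−L²−(e−x')²−y'²−z²)/2L = -0.1406
  √(A²+B²)=0.3845;  θ2 = -1.3345+1.9453 ≈ 0.6107
φ3=240.0° → target in arm frame (-0.0500, -0.0866)
  A cos θ + B sin θ = C:  0.2400·cos θ + -0.3738·sin θ = -0.2990
  θ3 = atan2(B,A) + arccos(C/0.4442) = 1.3090

θ₁ = 1.3090, θ₂ = 0.6107, θ₃ = 1.3090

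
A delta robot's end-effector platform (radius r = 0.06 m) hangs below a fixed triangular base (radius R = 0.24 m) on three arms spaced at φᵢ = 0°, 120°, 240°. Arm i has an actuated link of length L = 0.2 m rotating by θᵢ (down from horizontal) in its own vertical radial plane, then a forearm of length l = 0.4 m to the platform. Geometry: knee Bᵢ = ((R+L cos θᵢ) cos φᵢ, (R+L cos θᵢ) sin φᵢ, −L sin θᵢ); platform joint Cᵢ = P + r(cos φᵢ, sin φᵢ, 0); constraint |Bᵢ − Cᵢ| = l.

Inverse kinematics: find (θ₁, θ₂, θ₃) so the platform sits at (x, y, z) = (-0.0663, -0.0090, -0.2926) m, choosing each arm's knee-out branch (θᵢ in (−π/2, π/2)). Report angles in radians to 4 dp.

arm 1 (φ=0.0°): x'=-0.0663, y'=-0.0090
  e−x'=0.2463;  (l²−L²−(e−x')²−y'²−z²)/2L = -0.0659
  √(A²+B²)=0.3825;  θ1 = -0.8711+1.7440 ≈ 0.8729
φ2=120.0° → target in arm frame (0.0254, 0.0619)
  e−x'=0.1546;  (l²−L²−(e−x')²−y'²−z²)/2L = 0.0166
  γ=atan2(-0.2926,0.1546)=-1.0846;  ψ=arccos(0.0501)=1.5206;  θ2=γ+ψ≈0.4360
φ3=240.0° → target in arm frame (0.0409, -0.0529)
  e−x'=0.1391;  (l²−L²−(e−x')²−y'²−z²)/2L = 0.0306
  γ=atan2(-0.2926,0.1391)=-1.1272;  ψ=arccos(0.0945)=1.4761;  θ3=γ+ψ≈0.3490

θ₁ = 0.8729, θ₂ = 0.4360, θ₃ = 0.3490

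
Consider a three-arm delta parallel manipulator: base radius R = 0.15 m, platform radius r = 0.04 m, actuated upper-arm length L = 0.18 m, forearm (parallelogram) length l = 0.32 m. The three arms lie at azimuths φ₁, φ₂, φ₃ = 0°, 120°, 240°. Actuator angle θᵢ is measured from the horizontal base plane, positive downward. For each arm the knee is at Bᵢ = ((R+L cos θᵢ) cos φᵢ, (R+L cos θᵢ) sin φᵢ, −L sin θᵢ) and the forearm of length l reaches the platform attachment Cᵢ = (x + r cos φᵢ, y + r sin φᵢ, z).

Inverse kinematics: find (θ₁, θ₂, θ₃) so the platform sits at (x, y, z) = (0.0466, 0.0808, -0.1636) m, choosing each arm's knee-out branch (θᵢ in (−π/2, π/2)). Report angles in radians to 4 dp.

rotate P by −φ1: (0.0466, 0.0808, -0.1636)
  e−x'=0.0634;  (l²−L²−(e−x')²−y'²−z²)/2L = 0.0908
  γ=atan2(-0.1636,0.0634)=-1.2011;  ψ=arccos(0.5175)=1.0269;  θ1=γ+ψ≈-0.1742
φ2=120.0° → target in arm frame (0.0467, -0.0808)
  e−x'=0.0633;  (l²−L²−(e−x')²−y'²−z²)/2L = 0.0908
  γ=atan2(-0.1636,0.0633)=-1.2015;  ψ=arccos(0.5178)=1.0265;  θ2=γ+ψ≈-0.1750
rotate P by −φ3: (-0.0933, 0.0000, -0.1636)
  A cos θ + B sin θ = C:  0.2033·cos θ + -0.1636·sin θ = 0.0053
  γ=atan2(-0.1636,0.2033)=-0.6777;  ψ=arccos(0.0204)=1.5504;  θ3=γ+ψ≈0.8727

θ₁ = -0.1742, θ₂ = -0.1750, θ₃ = 0.8727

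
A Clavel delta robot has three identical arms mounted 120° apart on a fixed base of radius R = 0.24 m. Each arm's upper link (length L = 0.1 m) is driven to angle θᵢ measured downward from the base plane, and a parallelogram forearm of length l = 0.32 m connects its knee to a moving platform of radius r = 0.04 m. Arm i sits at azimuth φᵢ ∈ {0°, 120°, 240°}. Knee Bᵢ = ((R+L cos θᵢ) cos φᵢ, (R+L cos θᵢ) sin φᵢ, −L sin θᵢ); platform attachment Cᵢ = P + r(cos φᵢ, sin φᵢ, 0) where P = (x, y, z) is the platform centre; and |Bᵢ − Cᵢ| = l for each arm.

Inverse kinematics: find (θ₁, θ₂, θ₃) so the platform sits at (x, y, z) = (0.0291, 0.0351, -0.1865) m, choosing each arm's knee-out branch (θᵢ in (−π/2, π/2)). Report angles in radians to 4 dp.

θ₁ = 0.1746, θ₂ = 0.3485, θ₃ = 0.9597

rotate P by −φ1: (0.0291, 0.0351, -0.1865)
  A=0.1709, B=-0.1865, C=(l²−L²−A²−y'²−z²)/(2L)=0.1359
  √(A²+B²)=0.2530;  θ1 = -0.8290+1.0037 ≈ 0.1746
φ2=120.0° → target in arm frame (0.0158, -0.0428)
  A cos θ + B sin θ = C:  0.1842·cos θ + -0.1865·sin θ = 0.1094
  θ2 = atan2(B,A) + arccos(C/0.2621) = 0.3485
rotate P by −φ3: (-0.0449, 0.0077, -0.1865)
  A=0.2449, B=-0.1865, C=(l²−L²−A²−y'²−z²)/(2L)=-0.0122
  γ=atan2(-0.1865,0.2449)=-0.6507;  ψ=arccos(-0.0396)=1.6104;  θ3=γ+ψ≈0.9597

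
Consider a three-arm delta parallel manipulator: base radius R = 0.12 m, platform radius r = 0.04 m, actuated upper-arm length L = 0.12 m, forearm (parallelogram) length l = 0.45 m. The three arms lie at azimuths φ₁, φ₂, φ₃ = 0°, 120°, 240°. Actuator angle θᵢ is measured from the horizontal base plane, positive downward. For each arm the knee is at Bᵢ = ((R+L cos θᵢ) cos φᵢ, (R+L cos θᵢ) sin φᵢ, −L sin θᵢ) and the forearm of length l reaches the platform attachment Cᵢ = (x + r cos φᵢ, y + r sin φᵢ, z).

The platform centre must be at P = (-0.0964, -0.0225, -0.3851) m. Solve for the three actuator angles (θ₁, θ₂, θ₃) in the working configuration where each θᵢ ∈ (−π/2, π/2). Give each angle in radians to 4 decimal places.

rotate P by −φ1: (-0.0964, -0.0225, -0.3851)
  A=0.1764, B=-0.3851, C=(l²−L²−A²−y'²−z²)/(2L)=0.0341
  θ1 = atan2(B,A) + arccos(C/0.4236) = 0.3490
rotate P by −φ2: (0.0287, 0.0947, -0.3851)
  A cos θ + B sin θ = C:  0.0513·cos θ + -0.3851·sin θ = 0.1175
  √(A²+B²)=0.3885;  θ2 = -1.4384+1.2636 ≈ -0.1748
rotate P by −φ3: (0.0677, -0.0722, -0.3851)
  A cos θ + B sin θ = C:  0.0123·cos θ + -0.3851·sin θ = 0.1435
  √(A²+B²)=0.3853;  θ3 = -1.5388+1.1893 ≈ -0.3495

θ₁ = 0.3490, θ₂ = -0.1748, θ₃ = -0.3495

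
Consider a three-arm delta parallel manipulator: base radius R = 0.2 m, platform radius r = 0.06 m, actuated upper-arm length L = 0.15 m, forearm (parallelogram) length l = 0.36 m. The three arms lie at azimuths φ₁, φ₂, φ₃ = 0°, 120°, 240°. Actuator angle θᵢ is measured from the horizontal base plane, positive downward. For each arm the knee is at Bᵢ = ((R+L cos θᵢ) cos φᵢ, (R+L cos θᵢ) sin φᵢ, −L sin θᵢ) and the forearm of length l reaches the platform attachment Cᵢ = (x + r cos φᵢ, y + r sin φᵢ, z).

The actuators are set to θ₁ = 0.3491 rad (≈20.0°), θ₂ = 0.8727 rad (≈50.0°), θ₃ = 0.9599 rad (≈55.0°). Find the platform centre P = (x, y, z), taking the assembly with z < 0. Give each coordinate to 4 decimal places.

(0.0769, 0.0115, -0.3477)

φ1=0.0°: virtual centre (0.2810, 0.0000, -0.0513), radius l
φ2=120.0°: virtual centre (-0.1182, 0.2047, -0.1149), radius l
centre 3 = (0.2260·cos240.0°, 0.2260·sin240.0°, -0.1229) = (-0.1130, -0.1958, -0.1229)
subtract pairs → two planes through P
plane₁₂: -0.7983x+0.4095y+-0.1272z = -0.0125
Cramer: x(z) = 0.0176-0.1707z;  y(z) = 0.0039-0.0221z
quadratic in z: (1.0296)z²+(0.1923)z+(-0.0576)=0, √Δ=0.5236 → z ∈ {-0.3477, 0.1609}; z = -0.3477 (taking z<0)
x = 0.0769, y = 0.0115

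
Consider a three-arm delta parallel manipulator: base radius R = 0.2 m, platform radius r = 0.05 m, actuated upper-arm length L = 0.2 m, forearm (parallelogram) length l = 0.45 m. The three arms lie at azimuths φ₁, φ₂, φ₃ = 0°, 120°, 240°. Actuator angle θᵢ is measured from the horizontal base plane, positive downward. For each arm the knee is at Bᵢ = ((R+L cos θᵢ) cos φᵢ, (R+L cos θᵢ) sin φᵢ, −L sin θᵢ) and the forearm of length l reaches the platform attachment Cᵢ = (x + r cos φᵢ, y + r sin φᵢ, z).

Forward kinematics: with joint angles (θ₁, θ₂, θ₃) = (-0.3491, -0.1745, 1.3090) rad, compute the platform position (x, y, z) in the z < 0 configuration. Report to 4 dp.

O1 = (0.3379·cos0.0°, 0.3379·sin0.0°, 0.0684) = (0.3379, 0.0000, 0.0684)
arm 2 at φ=120.0°: ρ2 = 0.3470;  O2 = (-0.1735, 0.3005, 0.0347)
arm 3 at φ=240.0°: ρ3 = 0.2018;  O3 = (-0.1009, -0.1747, -0.1932)
|O₂|²−|O₁|² = 0.0027;  |O₃|²−|O₁|² = -0.0409
linear system: -1.0228x+0.6010y = 0.0027−-0.0674z; -0.8776x+-0.3495y = -0.0409−-0.5232z
Cramer: x(z) = 0.0267-0.3819z;  y(z) = 0.0499-0.5379z
quadratic in z: (1.4353)z²+(0.0472)z+(-0.0984)=0, √Δ=0.7533 → z ∈ {-0.2789, 0.2460}; z = -0.2789 (taking z<0)
x = 0.1332, y = 0.1999

(0.1332, 0.1999, -0.2789)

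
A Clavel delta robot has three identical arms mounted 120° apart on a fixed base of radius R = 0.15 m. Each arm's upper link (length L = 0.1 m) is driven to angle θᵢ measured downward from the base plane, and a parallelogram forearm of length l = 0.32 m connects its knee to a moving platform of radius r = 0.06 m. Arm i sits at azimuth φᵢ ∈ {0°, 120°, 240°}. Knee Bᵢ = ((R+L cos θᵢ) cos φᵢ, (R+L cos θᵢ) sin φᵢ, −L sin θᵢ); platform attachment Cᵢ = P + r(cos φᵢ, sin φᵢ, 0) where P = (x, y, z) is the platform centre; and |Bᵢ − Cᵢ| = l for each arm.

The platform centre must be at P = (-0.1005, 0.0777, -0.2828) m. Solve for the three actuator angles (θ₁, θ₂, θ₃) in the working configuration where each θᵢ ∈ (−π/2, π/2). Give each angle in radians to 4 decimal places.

φ1=0.0° → target in arm frame (-0.1005, 0.0777)
  A=0.1905, B=-0.2828, C=(l²−L²−A²−y'²−z²)/(2L)=-0.1495
  √(A²+B²)=0.3410;  θ1 = -0.9780+2.0247 ≈ 1.0467
φ2=120.0° → target in arm frame (0.1175, 0.0482)
  A=-0.0275, B=-0.2828, C=(l²−L²−A²−y'²−z²)/(2L)=0.0467
  √(A²+B²)=0.2841;  θ2 = -1.6679+1.4056 ≈ -0.2623
arm 3 (φ=240.0°): x'=-0.0170, y'=-0.1259
  e−x'=0.1070;  (l²−L²−(e−x')²−y'²−z²)/2L = -0.0744
  θ3 = atan2(B,A) + arccos(C/0.3024) = 0.6104

θ₁ = 1.0467, θ₂ = -0.2623, θ₃ = 0.6104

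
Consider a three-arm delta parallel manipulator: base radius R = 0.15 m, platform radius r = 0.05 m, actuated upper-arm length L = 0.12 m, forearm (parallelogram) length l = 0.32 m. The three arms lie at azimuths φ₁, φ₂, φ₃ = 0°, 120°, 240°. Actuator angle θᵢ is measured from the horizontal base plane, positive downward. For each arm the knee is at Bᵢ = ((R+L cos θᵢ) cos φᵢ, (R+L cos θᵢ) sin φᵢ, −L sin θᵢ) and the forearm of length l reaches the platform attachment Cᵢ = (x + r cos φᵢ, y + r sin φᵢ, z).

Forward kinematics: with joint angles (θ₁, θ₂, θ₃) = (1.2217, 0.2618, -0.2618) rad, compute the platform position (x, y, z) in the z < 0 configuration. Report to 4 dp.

(-0.1441, -0.0418, -0.2518)

φ1=0.0°: virtual centre (0.1410, 0.0000, -0.1128), radius l
φ2=120.0°: virtual centre (-0.1080, 0.1870, -0.0311), radius l
φ3=240.0°: virtual centre (-0.1080, -0.1870, 0.0311), radius l
eliminate P² terms by subtracting sphere 1 from 2 and 3
linear system: -0.4980x+0.3740y = 0.0150−0.1634z; -0.4980x+-0.3740y = 0.0150−0.2876z
det = 0.3725;  x = -0.0301+0.4529z,  y = 0.0000+0.1661z
sphere 1 gives Az²+Bz+C=0 with A=1.2327, B=0.0705, C=-0.0604;  B²−4AC=0.3028;  roots -0.2518, 0.1946;  negative root z = -0.2518
x = -0.1441, y = -0.0418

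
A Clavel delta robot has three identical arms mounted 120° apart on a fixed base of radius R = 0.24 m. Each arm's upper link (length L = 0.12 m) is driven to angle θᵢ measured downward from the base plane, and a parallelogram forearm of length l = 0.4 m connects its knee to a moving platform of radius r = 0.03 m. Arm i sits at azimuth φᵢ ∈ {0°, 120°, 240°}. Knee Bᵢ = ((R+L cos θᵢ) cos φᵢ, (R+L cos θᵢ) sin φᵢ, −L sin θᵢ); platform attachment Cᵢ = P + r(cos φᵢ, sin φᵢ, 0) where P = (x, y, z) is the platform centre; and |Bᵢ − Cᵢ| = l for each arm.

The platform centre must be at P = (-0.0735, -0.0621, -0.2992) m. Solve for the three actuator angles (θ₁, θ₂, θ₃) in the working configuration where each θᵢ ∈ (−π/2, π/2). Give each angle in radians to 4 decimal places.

rotate P by −φ1: (-0.0735, -0.0621, -0.2992)
  A cos θ + B sin θ = C:  0.2835·cos θ + -0.2992·sin θ = -0.1173
  √(A²+B²)=0.4122;  θ1 = -0.8123+1.8593 ≈ 1.0470
rotate P by −φ2: (-0.0170, 0.0947, -0.2992)
  e−x'=0.2270;  (l²−L²−(e−x')²−y'²−z²)/2L = -0.0185
  θ2 = atan2(B,A) + arccos(C/0.3756) = 0.6983
arm 3 (φ=240.0°): x'=0.0905, y'=-0.0326
  A=0.1195, B=-0.2992, C=(l²−L²−A²−y'²−z²)/(2L)=0.1698
  θ3 = atan2(B,A) + arccos(C/0.3222) = -0.1751

θ₁ = 1.0470, θ₂ = 0.6983, θ₃ = -0.1751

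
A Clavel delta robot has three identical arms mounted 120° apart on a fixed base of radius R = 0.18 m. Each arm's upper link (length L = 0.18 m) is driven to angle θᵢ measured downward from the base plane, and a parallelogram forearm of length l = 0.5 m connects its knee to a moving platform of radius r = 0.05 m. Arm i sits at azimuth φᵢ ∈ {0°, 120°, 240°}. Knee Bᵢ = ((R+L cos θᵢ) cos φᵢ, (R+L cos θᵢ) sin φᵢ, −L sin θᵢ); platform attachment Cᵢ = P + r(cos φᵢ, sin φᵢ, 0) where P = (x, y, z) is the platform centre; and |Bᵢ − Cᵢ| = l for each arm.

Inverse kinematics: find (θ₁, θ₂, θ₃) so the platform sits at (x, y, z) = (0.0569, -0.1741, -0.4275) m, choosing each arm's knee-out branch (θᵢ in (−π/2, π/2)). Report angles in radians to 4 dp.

θ₁ = 0.1745, θ₂ = 0.9599, θ₃ = -0.0875

φ1=0.0° → target in arm frame (0.0569, -0.1741)
  e−x'=0.0731;  (l²−L²−(e−x')²−y'²−z²)/2L = -0.0023
  θ1 = atan2(B,A) + arccos(C/0.4337) = 0.1745
rotate P by −φ2: (-0.1792, 0.0378, -0.4275)
  A=0.3092, B=-0.4275, C=(l²−L²−A²−y'²−z²)/(2L)=-0.1728
  θ2 = atan2(B,A) + arccos(C/0.5276) = 0.9599
φ3=240.0° → target in arm frame (0.1223, 0.1363)
  e−x'=0.0077;  (l²−L²−(e−x')²−y'²−z²)/2L = 0.0450
  √(A²+B²)=0.4276;  θ3 = -1.5528+1.4654 ≈ -0.0875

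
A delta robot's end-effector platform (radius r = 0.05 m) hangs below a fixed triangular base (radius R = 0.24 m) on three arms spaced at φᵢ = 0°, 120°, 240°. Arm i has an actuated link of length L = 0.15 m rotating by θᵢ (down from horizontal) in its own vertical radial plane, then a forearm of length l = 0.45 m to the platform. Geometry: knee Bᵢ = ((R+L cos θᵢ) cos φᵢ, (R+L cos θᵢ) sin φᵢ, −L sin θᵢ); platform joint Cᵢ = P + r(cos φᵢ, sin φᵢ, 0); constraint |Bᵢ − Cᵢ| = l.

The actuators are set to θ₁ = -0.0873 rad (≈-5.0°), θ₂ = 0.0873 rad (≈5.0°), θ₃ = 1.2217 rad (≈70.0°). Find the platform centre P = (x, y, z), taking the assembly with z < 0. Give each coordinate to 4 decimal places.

(0.0941, 0.1327, -0.3400)

arm 1 at φ=0.0°: (R−r)+L cos θ1 = 0.3394;  S1 = (0.3394, 0.0000, 0.0131)
S2 = (0.3394·cos120.0°, 0.3394·sin120.0°, -0.0131) = (-0.1697, 0.2940, -0.0131)
S3 = (0.2413·cos240.0°, 0.2413·sin240.0°, -0.1410) = (-0.1207, -0.2090, -0.1410)
subtract pairs → two planes through P
[-1.0183 0.5879 -0.0523]·P = 0.0000;  [-0.9202 -0.4180 -0.3081]·P = -0.0373
Cramer: x(z) = 0.0227-0.2100z;  y(z) = 0.0393-0.2747z
sphere 1 gives Az²+Bz+C=0 with A=1.1196, B=0.0853, C=-0.1005;  B²−4AC=0.4571;  roots -0.3400, 0.2639;  negative root z = -0.3400
x = 0.0941, y = 0.1327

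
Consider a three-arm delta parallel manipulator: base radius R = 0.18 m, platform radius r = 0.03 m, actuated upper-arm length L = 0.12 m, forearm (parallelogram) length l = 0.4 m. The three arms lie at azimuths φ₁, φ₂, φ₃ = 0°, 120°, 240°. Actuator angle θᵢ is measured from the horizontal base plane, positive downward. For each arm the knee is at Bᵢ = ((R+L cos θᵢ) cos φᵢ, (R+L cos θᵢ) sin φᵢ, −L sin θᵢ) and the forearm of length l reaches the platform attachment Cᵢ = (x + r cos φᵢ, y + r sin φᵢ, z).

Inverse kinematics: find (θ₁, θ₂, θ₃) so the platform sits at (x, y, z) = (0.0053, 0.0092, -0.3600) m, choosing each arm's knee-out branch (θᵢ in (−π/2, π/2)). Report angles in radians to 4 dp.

θ₁ = 0.4361, θ₂ = 0.4360, θ₃ = 0.5234

arm 1 (φ=0.0°): x'=0.0053, y'=0.0092
  e−x'=0.1447;  (l²−L²−(e−x')²−y'²−z²)/2L = -0.0209
  √(A²+B²)=0.3880;  θ1 = -1.1886+1.6248 ≈ 0.4361
rotate P by −φ2: (0.0053, -0.0092, -0.3600)
  e−x'=0.1447;  (l²−L²−(e−x')²−y'²−z²)/2L = -0.0209
  √(A²+B²)=0.3880;  θ2 = -1.1887+1.6247 ≈ 0.4360
rotate P by −φ3: (-0.0106, 0.0000, -0.3600)
  e−x'=0.1606;  (l²−L²−(e−x')²−y'²−z²)/2L = -0.0408
  γ=atan2(-0.3600,0.1606)=-1.1511;  ψ=arccos(-0.1036)=1.6745;  θ3=γ+ψ≈0.5234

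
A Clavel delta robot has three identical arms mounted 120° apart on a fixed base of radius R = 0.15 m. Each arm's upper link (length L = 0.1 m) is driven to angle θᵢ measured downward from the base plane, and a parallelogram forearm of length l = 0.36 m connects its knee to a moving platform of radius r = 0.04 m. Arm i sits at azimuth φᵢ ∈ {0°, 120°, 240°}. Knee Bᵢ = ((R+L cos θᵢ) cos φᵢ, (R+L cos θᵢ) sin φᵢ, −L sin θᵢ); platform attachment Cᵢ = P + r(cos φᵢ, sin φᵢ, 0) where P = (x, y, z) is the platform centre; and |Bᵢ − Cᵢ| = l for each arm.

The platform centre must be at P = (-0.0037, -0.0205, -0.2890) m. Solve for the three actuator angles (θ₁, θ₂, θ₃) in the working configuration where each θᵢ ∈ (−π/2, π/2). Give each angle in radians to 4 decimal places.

θ₁ = 0.0002, θ₂ = 0.0873, θ₃ = -0.1748

φ1=0.0° → target in arm frame (-0.0037, -0.0205)
  A cos θ + B sin θ = C:  0.1137·cos θ + -0.2890·sin θ = 0.1137
  θ1 = atan2(B,A) + arccos(C/0.3106) = 0.0002
arm 2 (φ=120.0°): x'=-0.0159, y'=0.0135
  A=0.1259, B=-0.2890, C=(l²−L²−A²−y'²−z²)/(2L)=0.1002
  √(A²+B²)=0.3152;  θ2 = -1.1599+1.2472 ≈ 0.0873
φ3=240.0° → target in arm frame (0.0196, 0.0070)
  A=0.0904, B=-0.2890, C=(l²−L²−A²−y'²−z²)/(2L)=0.1393
  θ3 = atan2(B,A) + arccos(C/0.3028) = -0.1748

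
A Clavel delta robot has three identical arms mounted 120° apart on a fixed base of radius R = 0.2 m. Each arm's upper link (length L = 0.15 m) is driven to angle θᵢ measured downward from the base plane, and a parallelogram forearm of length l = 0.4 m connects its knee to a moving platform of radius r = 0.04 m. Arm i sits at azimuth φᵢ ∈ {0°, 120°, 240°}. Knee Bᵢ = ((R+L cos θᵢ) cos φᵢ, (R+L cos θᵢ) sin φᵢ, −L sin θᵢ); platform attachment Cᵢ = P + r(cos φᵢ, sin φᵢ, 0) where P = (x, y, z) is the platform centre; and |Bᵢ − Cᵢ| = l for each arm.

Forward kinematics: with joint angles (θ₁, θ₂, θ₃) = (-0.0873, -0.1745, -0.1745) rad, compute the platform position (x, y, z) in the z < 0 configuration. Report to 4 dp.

(-0.0059, 0.0000, -0.2330)

arm 1 at φ=0.0°: e+L cos θ1 = 0.3094;  centre 1 = (0.3094, 0.0000, 0.0131)
centre 2 = (0.3077·cos120.0°, 0.3077·sin120.0°, 0.0260) = (-0.1539, 0.2665, 0.0260)
φ3=240.0°: virtual centre (-0.1539, -0.2665, 0.0260), radius l
|centre ₂|²−|centre ₁|² = -0.0005;  |centre ₃|²−|centre ₁|² = -0.0005
plane₁₂: -0.9266x+0.5330y+0.0259z = -0.0005
Cramer: x(z) = 0.0006+0.0280z;  y(z) = 0.0000-0.0000z
into |P−centre ₁|² = l²: 1.0008z² + -0.0434z + -0.0644 = 0;  Δ = 0.2599;  z = -0.2330 or 0.2764 → z<0 root = -0.2330
x = -0.0059, y = 0.0000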